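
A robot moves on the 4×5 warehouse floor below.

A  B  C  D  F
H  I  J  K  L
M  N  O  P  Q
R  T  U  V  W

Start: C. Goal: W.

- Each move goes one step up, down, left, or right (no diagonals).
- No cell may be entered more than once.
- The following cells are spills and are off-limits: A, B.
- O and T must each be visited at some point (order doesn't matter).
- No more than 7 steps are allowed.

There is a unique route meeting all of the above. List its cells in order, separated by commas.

C, J, O, N, T, U, V, W

Any route must reach O and T and still end at W within 7 moves, so the order of the required stops is forced.
Route from C: down 2 to O, left 1 to N, down 1 to T, right 3 to W — 7 moves in all.
Check: all required cells visited; 7 ≤ 7 moves.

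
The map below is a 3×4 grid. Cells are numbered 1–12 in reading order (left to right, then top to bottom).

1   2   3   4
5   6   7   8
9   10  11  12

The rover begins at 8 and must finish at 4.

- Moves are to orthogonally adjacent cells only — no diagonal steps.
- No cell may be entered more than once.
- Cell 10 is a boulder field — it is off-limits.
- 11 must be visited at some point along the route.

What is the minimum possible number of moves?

5

Any route passes through 11 somewhere between 8 and 4. Summing Manhattan distances along the two legs (8 → 11 → 4) gives a lower bound of 2 + 3 = 5 moves.
A route of 5 moves achieves this: 8 → 12 → 11 → 7 → 3 → 4.
Since 5 matches the lower bound, it is optimal.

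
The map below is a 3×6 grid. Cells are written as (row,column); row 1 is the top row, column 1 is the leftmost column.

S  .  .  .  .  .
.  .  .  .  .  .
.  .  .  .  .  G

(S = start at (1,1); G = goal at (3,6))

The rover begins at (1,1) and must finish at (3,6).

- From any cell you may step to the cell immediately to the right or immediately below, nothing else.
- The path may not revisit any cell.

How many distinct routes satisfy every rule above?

21

A right/down-only route from (1,1) to (3,6) makes exactly 2 down-moves and 5 right-moves in some order.
With no other constraints that would be C(7,2) = 21 routes.
That gives 21 routes.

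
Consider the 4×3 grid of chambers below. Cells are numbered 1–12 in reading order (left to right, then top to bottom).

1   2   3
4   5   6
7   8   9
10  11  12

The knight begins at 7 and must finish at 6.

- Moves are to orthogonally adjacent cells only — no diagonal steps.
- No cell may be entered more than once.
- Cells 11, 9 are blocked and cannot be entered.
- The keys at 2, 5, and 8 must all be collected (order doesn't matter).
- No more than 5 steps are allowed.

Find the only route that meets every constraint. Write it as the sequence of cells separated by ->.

7 -> 8 -> 5 -> 2 -> 3 -> 6

The 5-move cap with required stops at 2, 5, 8 leaves no slack for detours.
Route from 7: right to 8, 2× up (reaching 2), right to 3, down to 6 — 5 moves in all.
Check: all required cells visited; 5 ≤ 5 moves.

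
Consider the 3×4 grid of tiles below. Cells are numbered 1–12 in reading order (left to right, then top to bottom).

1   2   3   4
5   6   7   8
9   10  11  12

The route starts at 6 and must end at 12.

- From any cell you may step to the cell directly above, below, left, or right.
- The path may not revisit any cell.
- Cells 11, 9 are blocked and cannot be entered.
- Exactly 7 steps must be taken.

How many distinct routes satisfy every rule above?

Need simple routes of exactly 7 moves from 6 to 12 (Manhattan distance 3, so 2 moves are spent on a detour and 2 undoing it).
Enumerating: 6 5 1 2 3 7 8 12 | 6 5 1 2 3 4 8 12.
That gives 2 routes.

2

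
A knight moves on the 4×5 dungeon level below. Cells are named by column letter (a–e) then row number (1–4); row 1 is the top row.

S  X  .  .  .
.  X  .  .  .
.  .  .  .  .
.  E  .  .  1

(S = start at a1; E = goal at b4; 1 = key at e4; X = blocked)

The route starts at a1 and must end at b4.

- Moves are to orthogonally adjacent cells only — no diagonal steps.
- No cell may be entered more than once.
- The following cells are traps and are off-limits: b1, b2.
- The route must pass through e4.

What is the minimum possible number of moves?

Any route passes through e4 somewhere between a1 and b4. Summing Manhattan distances along the two legs (a1 → e4 → b4) gives a lower bound of 7 + 3 = 10 moves.
A route of 10 moves achieves this: a1 → a2 → a3 → b3 → c3 → d3 → e3 → e4 → d4 → c4 → b4.
Since 10 matches the lower bound, it is optimal.

10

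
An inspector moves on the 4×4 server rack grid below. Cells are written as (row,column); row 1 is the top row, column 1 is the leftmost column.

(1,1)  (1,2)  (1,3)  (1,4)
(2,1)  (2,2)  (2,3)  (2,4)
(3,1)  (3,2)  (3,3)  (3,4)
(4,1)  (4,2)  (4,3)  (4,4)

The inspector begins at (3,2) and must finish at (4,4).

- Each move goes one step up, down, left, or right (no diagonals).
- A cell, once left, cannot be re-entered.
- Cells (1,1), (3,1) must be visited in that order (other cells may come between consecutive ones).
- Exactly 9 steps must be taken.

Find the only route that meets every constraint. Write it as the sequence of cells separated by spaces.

The waypoints must appear in the order (1,1), (3,1), with no cell reused.
Route from (3,2): up 2 to (1,2), left 1 to (1,1), down 3 to (4,1), right 3 to (4,4) — 9 moves in all.
Check: order respected ((1,1) at step 3, (3,1) at step 5); 9 moves as required.

(3,2) (2,2) (1,2) (1,1) (2,1) (3,1) (4,1) (4,2) (4,3) (4,4)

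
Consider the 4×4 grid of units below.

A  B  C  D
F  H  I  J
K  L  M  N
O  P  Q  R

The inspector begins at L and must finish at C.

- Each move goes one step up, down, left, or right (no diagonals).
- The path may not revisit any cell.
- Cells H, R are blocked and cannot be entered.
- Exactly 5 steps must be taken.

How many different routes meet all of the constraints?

Need simple routes of exactly 5 moves from L to C (Manhattan distance 3, so 1 moves are spent on a detour and 1 undoing it).
Enumerating: L P Q M I C | L K F A B C | L M I J D C | L M N J D C | L M N J I C.
That gives 5 routes.

5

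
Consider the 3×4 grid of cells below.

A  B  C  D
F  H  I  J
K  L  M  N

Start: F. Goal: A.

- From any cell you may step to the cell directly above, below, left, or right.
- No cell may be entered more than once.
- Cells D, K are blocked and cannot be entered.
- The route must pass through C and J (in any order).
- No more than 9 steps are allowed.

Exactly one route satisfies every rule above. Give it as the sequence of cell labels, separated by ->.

F -> H -> L -> M -> N -> J -> I -> C -> B -> A

Any route must reach C and J and still end at A within 9 moves, so the order of the required stops is forced.
Route from F: right 1 to H, down 1 to L, right 2 to N, up 1 to J, left 1 to I, up 1 to C, left 2 to A — 9 moves in all.
Check: all required cells visited; 9 ≤ 9 moves.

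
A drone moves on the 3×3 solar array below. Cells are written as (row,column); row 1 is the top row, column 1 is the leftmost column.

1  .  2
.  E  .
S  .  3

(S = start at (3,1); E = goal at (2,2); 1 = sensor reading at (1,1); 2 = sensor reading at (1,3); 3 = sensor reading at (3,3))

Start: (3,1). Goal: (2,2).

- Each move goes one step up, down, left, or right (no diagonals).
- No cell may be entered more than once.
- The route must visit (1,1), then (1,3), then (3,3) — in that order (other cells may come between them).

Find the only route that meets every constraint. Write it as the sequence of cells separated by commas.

(3,1), (2,1), (1,1), (1,2), (1,3), (2,3), (3,3), (3,2), (2,2)

The waypoints must appear in the order (1,1), (1,3), (3,3), with no cell reused.
Route from (3,1): 2× up (reaching (1,1)), 2× right (reaching (1,3)), 2× down (reaching (3,3)), left to (3,2), up to (2,2) — 8 moves in all.
Check: order respected (1 at step 2, 2 at step 4, 3 at step 6).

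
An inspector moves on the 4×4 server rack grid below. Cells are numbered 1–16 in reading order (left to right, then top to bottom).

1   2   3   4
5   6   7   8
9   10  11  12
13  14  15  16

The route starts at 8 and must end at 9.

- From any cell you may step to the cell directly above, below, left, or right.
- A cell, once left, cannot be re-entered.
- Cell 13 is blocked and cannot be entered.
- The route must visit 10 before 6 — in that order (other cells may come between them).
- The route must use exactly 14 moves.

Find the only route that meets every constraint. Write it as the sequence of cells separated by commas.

8, 4, 3, 7, 11, 12, 16, 15, 14, 10, 6, 2, 1, 5, 9

The waypoints must appear in the order 10, 6, with no cell reused.
Route from 8: up 1 to 4, left 1 to 3, down 2 to 11, right 1 to 12, down 1 to 16, left 2 to 14, up 3 to 2, left 1 to 1, down 2 to 9 — 14 moves in all.
Check: order respected (10 at step 9, 6 at step 10); 14 moves as required.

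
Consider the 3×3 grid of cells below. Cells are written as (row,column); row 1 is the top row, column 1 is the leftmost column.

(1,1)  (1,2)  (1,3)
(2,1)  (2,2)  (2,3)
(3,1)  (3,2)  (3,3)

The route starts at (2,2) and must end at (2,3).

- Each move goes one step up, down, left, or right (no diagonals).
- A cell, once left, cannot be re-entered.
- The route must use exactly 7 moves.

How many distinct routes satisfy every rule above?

2

Need simple routes of exactly 7 moves from (2,2) to (2,3) (Manhattan distance 1, so 3 moves are spent on a detour and 3 undoing it).
Enumerating: (2,2) (1,2) (1,1) (2,1) (3,1) (3,2) (3,3) (2,3) | (2,2) (3,2) (3,1) (2,1) (1,1) (1,2) (1,3) (2,3).
That gives 2 routes.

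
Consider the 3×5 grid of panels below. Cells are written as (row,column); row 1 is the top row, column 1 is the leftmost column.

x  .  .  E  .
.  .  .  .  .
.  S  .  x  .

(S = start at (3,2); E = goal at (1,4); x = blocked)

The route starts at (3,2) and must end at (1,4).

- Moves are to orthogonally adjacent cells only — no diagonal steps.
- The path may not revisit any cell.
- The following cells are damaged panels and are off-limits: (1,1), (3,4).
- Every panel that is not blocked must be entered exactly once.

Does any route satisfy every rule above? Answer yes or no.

no

Cell (3,5) has only one open neighbour but is neither the start nor the goal, so a Hamiltonian route would have to both enter and leave it through the same neighbour — impossible without revisiting.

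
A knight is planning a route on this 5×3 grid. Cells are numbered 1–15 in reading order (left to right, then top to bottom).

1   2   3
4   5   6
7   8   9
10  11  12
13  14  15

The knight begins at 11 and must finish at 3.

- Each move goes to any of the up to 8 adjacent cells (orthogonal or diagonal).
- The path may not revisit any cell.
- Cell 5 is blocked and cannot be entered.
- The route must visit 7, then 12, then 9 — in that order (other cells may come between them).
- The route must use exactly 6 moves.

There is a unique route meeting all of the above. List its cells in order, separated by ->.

11 -> 7 -> 8 -> 12 -> 9 -> 6 -> 3

The waypoints must appear in the order 7, 12, 9, with no cell reused.
Route from 11: up-left to 7, right to 8, down-right to 12, 3× up (reaching 3) — 6 moves in all.
Check: order respected (7 at step 1, 12 at step 3, 9 at step 4); 6 moves as required.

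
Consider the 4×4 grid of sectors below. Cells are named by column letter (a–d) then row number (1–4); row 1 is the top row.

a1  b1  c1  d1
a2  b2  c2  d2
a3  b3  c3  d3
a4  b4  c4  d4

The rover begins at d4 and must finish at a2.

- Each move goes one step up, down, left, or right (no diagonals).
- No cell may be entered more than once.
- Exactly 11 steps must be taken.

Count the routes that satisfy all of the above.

Need simple routes of exactly 11 moves from d4 to a2 (Manhattan distance 5, so 3 moves are spent on a detour and 3 undoing it).
Branch systematically from the start, pruning whenever the remaining move budget drops below the Manhattan distance to a2 or differs from it in parity. Grouping the completions by first move — via d3: 17; via c4: 22 — and summing: 17 + 22 = 39.
That gives 39 routes.

39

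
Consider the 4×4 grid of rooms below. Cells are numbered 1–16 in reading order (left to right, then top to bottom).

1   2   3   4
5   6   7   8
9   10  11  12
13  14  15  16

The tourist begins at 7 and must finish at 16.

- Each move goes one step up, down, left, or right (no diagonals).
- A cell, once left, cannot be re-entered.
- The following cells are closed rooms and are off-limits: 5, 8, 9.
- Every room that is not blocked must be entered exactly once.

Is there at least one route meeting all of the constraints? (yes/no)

Cell 1 has only one open neighbour but is neither the start nor the goal, so a Hamiltonian route would have to both enter and leave it through the same neighbour — impossible without revisiting.

no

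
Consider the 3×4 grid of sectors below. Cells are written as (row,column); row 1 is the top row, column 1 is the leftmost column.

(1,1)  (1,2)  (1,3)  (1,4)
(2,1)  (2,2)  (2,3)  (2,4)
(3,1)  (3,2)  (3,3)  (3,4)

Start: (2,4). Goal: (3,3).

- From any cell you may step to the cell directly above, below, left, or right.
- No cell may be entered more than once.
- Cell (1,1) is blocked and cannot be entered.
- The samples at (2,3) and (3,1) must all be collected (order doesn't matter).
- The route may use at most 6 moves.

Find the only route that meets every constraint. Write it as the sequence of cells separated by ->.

The budget equals the shortest possible length, so every move has to be on a shortest route through the required cells.
Route from (2,4): 3× left (reaching (2,1)), down to (3,1), 2× right (reaching (3,3)) — 6 moves in all.
Check: all required cells visited; 6 ≤ 6 moves.

(2,4) -> (2,3) -> (2,2) -> (2,1) -> (3,1) -> (3,2) -> (3,3)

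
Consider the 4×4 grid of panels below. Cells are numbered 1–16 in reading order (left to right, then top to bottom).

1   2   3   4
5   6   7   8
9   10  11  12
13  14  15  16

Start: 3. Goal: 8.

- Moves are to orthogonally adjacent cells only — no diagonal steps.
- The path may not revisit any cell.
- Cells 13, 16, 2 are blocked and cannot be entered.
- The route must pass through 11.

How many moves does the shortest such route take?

Any route passes through 11 somewhere between 3 and 8. Summing Manhattan distances along the two legs (3 → 11 → 8) gives a lower bound of 2 + 2 = 4 moves.
A route of 4 moves achieves this: 3 → 7 → 11 → 12 → 8.
Since 4 matches the lower bound, it is optimal.

4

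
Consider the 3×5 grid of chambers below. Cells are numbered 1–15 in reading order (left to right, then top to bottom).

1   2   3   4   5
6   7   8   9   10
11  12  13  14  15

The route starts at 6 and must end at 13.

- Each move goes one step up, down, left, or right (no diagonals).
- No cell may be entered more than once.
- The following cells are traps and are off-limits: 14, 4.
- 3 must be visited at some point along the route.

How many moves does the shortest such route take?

Any route passes through 3 somewhere between 6 and 13. Summing Manhattan distances along the two legs (6 → 3 → 13) gives a lower bound of 3 + 2 = 5 moves.
A route of 5 moves achieves this: 6 → 1 → 2 → 3 → 8 → 13.
Since 5 matches the lower bound, it is optimal.

5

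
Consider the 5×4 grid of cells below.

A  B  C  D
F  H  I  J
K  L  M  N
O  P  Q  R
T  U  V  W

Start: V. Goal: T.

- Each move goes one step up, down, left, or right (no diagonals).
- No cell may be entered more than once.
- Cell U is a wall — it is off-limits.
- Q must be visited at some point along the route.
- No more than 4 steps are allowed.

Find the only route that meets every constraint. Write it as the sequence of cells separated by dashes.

V - Q - P - O - T

The 4-move cap with required stops at Q leaves no slack for detours.
Route from V: up to Q, 2× left (reaching O), down to T — 4 moves in all.
Check: all required cells visited; 4 ≤ 4 moves.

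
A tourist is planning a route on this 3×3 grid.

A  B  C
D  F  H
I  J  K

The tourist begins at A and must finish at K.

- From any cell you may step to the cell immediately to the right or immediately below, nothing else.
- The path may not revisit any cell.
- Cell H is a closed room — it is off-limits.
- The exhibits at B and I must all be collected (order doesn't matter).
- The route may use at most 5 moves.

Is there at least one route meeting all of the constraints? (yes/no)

I is below but to the left of B: going B → I would need a leftward move and I → B an upward move, so no right/down-only route can visit both required cells.

no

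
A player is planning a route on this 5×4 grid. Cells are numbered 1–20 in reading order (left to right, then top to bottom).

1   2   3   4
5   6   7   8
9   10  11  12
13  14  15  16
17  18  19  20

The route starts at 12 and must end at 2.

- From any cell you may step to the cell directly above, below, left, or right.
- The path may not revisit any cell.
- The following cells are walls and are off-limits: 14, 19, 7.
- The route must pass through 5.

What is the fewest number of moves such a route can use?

6

Any route passes through 5 somewhere between 12 and 2. Summing Manhattan distances along the two legs (12 → 5 → 2) gives a lower bound of 4 + 2 = 6 moves.
A route of 6 moves achieves this: 12 → 11 → 10 → 6 → 5 → 1 → 2.
Since 6 matches the lower bound, it is optimal.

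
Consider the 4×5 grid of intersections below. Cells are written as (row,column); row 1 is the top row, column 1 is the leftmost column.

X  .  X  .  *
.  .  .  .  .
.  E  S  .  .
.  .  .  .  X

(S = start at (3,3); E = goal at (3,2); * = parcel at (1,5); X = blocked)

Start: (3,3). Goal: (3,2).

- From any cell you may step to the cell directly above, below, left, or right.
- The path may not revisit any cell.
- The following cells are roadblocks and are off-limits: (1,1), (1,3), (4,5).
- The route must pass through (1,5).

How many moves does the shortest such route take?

Any route passes through (1,5) somewhere between (3,3) and (3,2). Summing Manhattan distances along the two legs ((3,3) → (1,5) → (3,2)) gives a lower bound of 4 + 5 = 9 moves.
A route of 9 moves achieves this: (3,3) → (3,4) → (3,5) → (2,5) → (1,5) → (1,4) → (2,4) → (2,3) → (2,2) → (3,2).
Since 9 matches the lower bound, it is optimal.

9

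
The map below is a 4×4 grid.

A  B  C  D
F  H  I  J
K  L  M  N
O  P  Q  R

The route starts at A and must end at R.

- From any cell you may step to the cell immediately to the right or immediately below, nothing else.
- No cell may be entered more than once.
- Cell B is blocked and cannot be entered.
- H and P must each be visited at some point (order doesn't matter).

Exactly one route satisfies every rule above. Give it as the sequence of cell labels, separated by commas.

Moves only go right or down, so the column and row indices never decrease.
Route from A: down 1 to F, right 1 to H, down 2 to P, right 2 to R — 6 moves in all.
Check: all required cells visited.

A, F, H, L, P, Q, R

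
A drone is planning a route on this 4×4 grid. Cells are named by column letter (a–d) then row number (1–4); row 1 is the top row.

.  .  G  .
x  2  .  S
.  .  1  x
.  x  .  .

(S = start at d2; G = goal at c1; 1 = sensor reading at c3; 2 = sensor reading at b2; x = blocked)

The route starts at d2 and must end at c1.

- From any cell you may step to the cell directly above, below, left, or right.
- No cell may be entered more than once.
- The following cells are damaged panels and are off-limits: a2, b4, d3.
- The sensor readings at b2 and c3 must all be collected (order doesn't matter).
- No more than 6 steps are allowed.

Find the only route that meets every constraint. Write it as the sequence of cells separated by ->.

Any route must reach b2 and c3 and still end at c1 within 6 moves, so the order of the required stops is forced.
Route from d2: left to c2, down to c3, left to b3, 2× up (reaching b1), right to c1 — 6 moves in all.
Check: all required cells visited; 6 ≤ 6 moves.

d2 -> c2 -> c3 -> b3 -> b2 -> b1 -> c1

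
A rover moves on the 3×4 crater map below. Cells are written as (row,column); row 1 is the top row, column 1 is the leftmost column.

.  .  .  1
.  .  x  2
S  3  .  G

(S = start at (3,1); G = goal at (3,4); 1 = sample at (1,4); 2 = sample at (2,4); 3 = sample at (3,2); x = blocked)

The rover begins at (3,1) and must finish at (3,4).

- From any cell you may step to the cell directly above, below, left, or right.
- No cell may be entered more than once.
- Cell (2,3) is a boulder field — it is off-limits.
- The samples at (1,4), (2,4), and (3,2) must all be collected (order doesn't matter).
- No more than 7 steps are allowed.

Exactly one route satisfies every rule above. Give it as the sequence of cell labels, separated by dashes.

(3,1) - (3,2) - (2,2) - (1,2) - (1,3) - (1,4) - (2,4) - (3,4)

The budget equals the shortest possible length, so every move has to be on a shortest route through the required cells.
Route from (3,1): right 1 to (3,2), up 2 to (1,2), right 2 to (1,4), down 2 to (3,4) — 7 moves in all.
Check: all required cells visited; 7 ≤ 7 moves.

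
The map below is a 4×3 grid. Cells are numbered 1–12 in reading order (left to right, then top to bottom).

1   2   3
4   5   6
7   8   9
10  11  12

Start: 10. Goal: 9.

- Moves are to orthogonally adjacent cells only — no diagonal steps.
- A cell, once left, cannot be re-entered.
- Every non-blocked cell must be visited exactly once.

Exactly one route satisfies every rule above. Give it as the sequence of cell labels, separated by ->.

Need to visit all 12 open cells exactly once, starting at 10 and ending at 9.
Route from 10: up 3 to 1, right 2 to 3, down 1 to 6, left 1 to 5, down 2 to 11, right 1 to 12, up 1 to 9 — 11 moves in all.
Check: all 12 open cells covered.

10 -> 7 -> 4 -> 1 -> 2 -> 3 -> 6 -> 5 -> 8 -> 11 -> 12 -> 9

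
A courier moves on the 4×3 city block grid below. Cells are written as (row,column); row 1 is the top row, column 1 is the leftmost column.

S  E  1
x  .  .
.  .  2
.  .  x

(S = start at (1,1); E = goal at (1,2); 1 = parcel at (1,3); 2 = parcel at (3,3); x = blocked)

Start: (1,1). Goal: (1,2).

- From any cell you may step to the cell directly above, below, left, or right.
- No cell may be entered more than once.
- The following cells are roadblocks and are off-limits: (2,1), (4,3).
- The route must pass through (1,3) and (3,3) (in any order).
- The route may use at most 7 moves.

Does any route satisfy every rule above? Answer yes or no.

no

Every way from (1,1) to (1,3) runs through (1,2) — but (1,2) is where the route must end, so it would be entered once on the way to (1,3) and again at the finish.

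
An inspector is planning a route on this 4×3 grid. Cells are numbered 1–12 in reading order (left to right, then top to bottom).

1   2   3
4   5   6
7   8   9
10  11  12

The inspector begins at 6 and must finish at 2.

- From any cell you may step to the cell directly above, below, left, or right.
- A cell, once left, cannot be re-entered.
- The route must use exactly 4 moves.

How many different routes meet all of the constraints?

Need simple routes of exactly 4 moves from 6 to 2 (Manhattan distance 2, so 1 moves are spent on a detour and 1 undoing it).
Enumerating: 6 9 8 5 2 | 6 5 4 1 2.
That gives 2 routes.

2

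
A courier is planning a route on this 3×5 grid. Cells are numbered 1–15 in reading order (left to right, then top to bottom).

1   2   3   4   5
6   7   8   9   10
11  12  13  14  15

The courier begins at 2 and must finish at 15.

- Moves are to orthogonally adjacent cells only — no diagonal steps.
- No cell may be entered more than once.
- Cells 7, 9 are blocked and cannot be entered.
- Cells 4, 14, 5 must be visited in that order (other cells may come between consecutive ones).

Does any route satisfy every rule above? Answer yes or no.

no

Even ignoring the required order, no revisit-free route from 2 to 15 manages to pass through all of 4, 14, and 5: branching out from 2, every path either misses one of them or, having collected them, can no longer reach 15 without re-entering a cell.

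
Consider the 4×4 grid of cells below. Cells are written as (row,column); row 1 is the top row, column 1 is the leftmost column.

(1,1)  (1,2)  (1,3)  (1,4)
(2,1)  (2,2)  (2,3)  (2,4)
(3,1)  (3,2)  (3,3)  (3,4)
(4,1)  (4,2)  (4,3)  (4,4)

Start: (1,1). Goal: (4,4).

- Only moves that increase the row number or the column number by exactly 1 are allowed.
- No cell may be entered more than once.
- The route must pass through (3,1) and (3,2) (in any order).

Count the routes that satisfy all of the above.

3

A right/down-only route from (1,1) to (4,4) makes exactly 3 down-moves and 3 right-moves in some order.
With no other constraints that would be C(6,3) = 20 routes.
A monotone route can only reach the required cells in the order (3,1), (3,2), so split there and multiply the segment counts: (1,1)→(3,1): 1; (3,1)→(3,2): 1; (3,2)→(4,4): 3; product = 3.
That gives 3 routes.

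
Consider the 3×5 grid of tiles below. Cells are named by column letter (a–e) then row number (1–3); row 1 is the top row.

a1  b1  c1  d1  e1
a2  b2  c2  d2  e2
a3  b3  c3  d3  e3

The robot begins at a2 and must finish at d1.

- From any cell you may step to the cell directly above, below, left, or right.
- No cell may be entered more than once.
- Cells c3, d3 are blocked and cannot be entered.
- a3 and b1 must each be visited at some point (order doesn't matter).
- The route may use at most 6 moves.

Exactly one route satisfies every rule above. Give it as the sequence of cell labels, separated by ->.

a2 -> a3 -> b3 -> b2 -> b1 -> c1 -> d1

The 6-move cap with required stops at a3, b1 leaves no slack for detours.
Route from a2: down 1 to a3, right 1 to b3, up 2 to b1, right 2 to d1 — 6 moves in all.
Check: all required cells visited; 6 ≤ 6 moves.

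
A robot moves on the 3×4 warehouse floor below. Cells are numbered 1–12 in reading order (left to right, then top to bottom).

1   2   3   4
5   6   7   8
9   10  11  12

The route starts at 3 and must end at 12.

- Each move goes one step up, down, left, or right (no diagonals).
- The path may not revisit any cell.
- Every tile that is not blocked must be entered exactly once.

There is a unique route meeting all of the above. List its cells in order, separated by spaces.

Need to visit all 12 open cells exactly once, starting at 3 and ending at 12.
Cell 1 has only two open neighbours (5 and 2), so the path must pass straight through it: one of those is the cell it's entered from and the other is where it exits.
Route from 3: right 1 to 4, down 1 to 8, left 2 to 6, up 1 to 2, left 1 to 1, down 2 to 9, right 3 to 12 — 11 moves in all.
Check: all 12 open cells covered.

3 4 8 7 6 2 1 5 9 10 11 12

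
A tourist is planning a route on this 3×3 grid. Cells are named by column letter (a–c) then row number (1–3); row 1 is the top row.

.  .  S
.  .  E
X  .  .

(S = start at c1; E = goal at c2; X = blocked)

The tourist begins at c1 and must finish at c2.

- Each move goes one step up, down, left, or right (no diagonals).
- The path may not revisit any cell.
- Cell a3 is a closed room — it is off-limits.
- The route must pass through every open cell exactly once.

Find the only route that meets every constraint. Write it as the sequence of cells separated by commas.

Need to visit all 8 open cells exactly once, starting at c1 and ending at c2.
Route from c1: 2× left (reaching a1), down to a2, right to b2, down to b3, right to c3, up to c2 — 7 moves in all.
Check: all 8 open cells covered.

c1, b1, a1, a2, b2, b3, c3, c2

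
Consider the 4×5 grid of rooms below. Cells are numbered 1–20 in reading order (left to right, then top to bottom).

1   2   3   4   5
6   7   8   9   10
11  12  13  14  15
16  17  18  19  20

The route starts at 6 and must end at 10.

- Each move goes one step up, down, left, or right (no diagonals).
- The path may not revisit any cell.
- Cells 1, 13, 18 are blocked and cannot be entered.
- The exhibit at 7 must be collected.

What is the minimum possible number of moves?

Any route passes through 7 somewhere between 6 and 10. Summing Manhattan distances along the two legs (6 → 7 → 10) gives a lower bound of 1 + 3 = 4 moves.
A route of 4 moves achieves this: 6 → 7 → 8 → 9 → 10.
Since 4 matches the lower bound, it is optimal.

4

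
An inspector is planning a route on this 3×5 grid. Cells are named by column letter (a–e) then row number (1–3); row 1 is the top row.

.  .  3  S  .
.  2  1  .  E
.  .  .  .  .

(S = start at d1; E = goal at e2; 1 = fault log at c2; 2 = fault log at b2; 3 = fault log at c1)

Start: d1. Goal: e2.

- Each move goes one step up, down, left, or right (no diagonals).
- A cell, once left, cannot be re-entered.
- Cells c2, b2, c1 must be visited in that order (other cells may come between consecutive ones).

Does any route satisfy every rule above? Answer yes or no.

Ignoring the required order, 27 revisit-free routes from d1 to e2 pass through all of c2, b2, and c1; the waypoint orders that occur are c1 → b2 → c2 (18); c1 → c2 → b2 (6); c2 → c1 → b2 (3) — never c2 → b2 → c1.

no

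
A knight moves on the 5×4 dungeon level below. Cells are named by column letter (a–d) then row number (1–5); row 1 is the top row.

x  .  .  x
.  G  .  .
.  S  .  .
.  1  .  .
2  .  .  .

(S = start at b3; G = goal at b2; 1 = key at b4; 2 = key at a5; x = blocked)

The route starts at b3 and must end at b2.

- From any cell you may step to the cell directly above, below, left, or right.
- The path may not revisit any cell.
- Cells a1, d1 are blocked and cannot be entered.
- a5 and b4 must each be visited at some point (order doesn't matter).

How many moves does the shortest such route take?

7

Any route passes through a5 and b4 in some order between b3 and b2. Summing Manhattan distances along each leg and taking the cheapest ordering (b3 → b4 → a5 → b2) gives a lower bound of 1 + 2 + 4 = 7 moves.
A route of 7 moves achieves this: b3 → b4 → b5 → a5 → a4 → a3 → a2 → b2.
Since 7 matches the lower bound, it is optimal.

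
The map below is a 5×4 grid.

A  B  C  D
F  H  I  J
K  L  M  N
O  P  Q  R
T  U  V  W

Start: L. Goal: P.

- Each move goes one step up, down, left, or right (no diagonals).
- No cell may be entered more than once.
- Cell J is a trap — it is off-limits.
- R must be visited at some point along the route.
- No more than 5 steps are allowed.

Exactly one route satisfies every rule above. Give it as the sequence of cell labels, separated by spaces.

L M N R Q P

The 5-move cap with required stops at R leaves no slack for detours.
Route from L: right 2 to N, down 1 to R, left 2 to P — 5 moves in all.
Check: all required cells visited; 5 ≤ 5 moves.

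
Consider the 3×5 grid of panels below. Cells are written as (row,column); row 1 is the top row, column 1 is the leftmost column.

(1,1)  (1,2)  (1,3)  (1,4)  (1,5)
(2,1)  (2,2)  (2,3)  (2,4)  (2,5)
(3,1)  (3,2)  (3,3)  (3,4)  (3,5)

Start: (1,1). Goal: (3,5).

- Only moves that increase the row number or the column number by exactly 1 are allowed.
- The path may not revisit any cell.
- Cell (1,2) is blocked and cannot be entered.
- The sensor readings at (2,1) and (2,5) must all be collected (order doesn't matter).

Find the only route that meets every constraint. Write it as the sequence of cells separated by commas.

(1,1), (2,1), (2,2), (2,3), (2,4), (2,5), (3,5)

Moves only go right or down, so the column and row indices never decrease.
Route from (1,1): down to (2,1), 4× right (reaching (2,5)), down to (3,5) — 6 moves in all.
Check: all required cells visited.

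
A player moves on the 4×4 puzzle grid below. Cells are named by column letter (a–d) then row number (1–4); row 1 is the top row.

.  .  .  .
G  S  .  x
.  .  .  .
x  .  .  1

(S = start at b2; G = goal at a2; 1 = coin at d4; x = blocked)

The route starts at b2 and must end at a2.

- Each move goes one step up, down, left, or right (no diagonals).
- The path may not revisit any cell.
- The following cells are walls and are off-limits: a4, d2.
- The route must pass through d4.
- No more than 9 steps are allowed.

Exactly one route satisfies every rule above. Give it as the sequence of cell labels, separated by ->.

b2 -> c2 -> c3 -> d3 -> d4 -> c4 -> b4 -> b3 -> a3 -> a2

The 9-move cap with required stops at d4 leaves no slack for detours.
Route from b2: right to c2, down to c3, right to d3, down to d4, 2× left (reaching b4), up to b3, left to a3, up to a2 — 9 moves in all.
Check: all required cells visited; 9 ≤ 9 moves.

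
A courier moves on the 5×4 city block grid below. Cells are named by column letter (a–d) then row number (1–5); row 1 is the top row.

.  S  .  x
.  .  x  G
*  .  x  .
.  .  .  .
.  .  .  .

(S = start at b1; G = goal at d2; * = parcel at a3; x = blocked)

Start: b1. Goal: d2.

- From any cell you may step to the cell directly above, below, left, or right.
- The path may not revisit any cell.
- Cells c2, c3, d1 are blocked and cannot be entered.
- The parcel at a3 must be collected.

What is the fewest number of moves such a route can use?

Any route passes through a3 somewhere between b1 and d2. Summing Manhattan distances along the two legs (b1 → a3 → d2) gives a lower bound of 3 + 4 = 7 moves.
That bound ignores the blocked cells. Measuring each leg by the fewest moves that actually steer around them (b1→a3: 3; a3→d2: 6) raises the lower bound to 9.
A route of 9 moves exists: b1 → b2 → b3 → a3 → a4 → b4 → c4 → d4 → d3 → d2.
Since 9 matches that lower bound, it is optimal.

9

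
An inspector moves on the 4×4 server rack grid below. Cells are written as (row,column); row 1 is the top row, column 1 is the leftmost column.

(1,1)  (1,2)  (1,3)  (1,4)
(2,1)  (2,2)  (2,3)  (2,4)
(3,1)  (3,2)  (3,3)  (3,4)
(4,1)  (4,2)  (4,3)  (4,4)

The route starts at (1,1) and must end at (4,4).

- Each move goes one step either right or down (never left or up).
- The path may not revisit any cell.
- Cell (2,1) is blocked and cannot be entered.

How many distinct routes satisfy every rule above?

A right/down-only route from (1,1) to (4,4) makes exactly 3 down-moves and 3 right-moves in some order.
With no other constraints that would be C(6,3) = 20 routes.
Subtract routes through each blocked cell (inclusion–exclusion for overlaps): − through (2,1): 10 → 10.
That gives 10 routes.

10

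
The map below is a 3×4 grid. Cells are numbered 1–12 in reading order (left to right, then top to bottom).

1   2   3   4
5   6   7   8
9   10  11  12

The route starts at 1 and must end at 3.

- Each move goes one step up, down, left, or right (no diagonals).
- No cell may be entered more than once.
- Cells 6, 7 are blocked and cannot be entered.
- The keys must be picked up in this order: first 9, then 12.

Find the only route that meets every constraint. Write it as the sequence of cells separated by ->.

The waypoints must appear in the order 9, 12, with no cell reused.
Route from 1: down 2 to 9, right 3 to 12, up 2 to 4, left 1 to 3 — 8 moves in all.
Check: order respected (9 at step 2, 12 at step 5).

1 -> 5 -> 9 -> 10 -> 11 -> 12 -> 8 -> 4 -> 3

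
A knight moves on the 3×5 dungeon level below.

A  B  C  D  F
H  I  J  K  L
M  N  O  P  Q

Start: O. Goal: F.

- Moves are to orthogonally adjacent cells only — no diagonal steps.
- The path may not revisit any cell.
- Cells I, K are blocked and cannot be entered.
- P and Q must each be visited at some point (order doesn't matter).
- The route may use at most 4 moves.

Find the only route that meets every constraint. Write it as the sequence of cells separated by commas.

The budget equals the shortest possible length, so every move has to be on a shortest route through the required cells.
Route from O: right 2 to Q, up 2 to F — 4 moves in all.
Check: all required cells visited; 4 ≤ 4 moves.

O, P, Q, L, F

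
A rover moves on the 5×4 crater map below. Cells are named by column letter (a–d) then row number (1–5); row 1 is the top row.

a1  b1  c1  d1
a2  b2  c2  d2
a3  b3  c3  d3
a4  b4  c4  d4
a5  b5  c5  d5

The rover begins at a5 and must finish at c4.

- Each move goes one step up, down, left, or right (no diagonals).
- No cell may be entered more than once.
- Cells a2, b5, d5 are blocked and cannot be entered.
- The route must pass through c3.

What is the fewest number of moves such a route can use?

5

Any route passes through c3 somewhere between a5 and c4. Summing Manhattan distances along the two legs (a5 → c3 → c4) gives a lower bound of 4 + 1 = 5 moves.
A route of 5 moves achieves this: a5 → a4 → a3 → b3 → c3 → c4.
Since 5 matches the lower bound, it is optimal.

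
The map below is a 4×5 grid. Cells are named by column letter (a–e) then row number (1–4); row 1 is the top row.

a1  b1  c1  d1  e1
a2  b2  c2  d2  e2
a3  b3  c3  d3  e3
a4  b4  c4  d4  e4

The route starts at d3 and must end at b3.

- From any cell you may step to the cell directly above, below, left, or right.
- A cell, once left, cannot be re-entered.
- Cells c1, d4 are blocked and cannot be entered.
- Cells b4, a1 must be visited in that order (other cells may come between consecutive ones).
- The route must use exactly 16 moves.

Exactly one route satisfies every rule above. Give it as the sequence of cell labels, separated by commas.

d3, e3, e2, e1, d1, d2, c2, c3, c4, b4, a4, a3, a2, a1, b1, b2, b3

The waypoints must appear in the order b4, a1, with no cell reused.
Route from d3: right 1 to e3, up 2 to e1, left 1 to d1, down 1 to d2, left 1 to c2, down 2 to c4, left 2 to a4, up 3 to a1, right 1 to b1, down 2 to b3 — 16 moves in all.
Check: order respected (b4 at step 9, a1 at step 13); 16 moves as required.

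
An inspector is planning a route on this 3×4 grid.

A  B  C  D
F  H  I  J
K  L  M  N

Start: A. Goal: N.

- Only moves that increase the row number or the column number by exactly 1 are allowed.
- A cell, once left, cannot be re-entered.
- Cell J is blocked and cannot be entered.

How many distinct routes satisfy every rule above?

A right/down-only route from A to N makes exactly 2 down-moves and 3 right-moves in some order.
With no other constraints that would be C(5,2) = 10 routes.
Subtract routes through each blocked cell (inclusion–exclusion for overlaps): − through J: 4 → 6.
That gives 6 routes.

6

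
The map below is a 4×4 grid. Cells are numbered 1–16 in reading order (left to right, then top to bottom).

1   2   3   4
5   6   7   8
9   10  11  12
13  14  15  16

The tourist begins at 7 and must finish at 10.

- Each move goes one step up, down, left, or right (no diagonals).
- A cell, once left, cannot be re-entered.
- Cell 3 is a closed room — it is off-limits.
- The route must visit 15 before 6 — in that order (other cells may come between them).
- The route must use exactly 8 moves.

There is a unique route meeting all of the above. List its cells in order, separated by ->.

7 -> 11 -> 15 -> 14 -> 13 -> 9 -> 5 -> 6 -> 10

The waypoints must appear in the order 15, 6, with no cell reused.
Route from 7: 2× down (reaching 15), 2× left (reaching 13), 2× up (reaching 5), right to 6, down to 10 — 8 moves in all.
Check: order respected (15 at step 2, 6 at step 7); 8 moves as required.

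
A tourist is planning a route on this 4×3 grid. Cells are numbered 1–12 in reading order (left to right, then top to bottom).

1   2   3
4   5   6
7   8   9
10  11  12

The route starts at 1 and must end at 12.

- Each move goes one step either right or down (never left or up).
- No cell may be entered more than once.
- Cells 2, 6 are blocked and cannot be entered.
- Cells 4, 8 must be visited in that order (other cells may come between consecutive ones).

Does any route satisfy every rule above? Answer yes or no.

One route that works: 1 → 4 → 7 → 8 → 11 → 12.

yes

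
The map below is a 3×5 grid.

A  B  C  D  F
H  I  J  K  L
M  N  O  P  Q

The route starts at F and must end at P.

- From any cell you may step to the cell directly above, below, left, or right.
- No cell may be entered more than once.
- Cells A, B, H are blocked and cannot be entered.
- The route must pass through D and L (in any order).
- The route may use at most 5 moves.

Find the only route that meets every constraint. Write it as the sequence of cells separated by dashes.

The budget equals the shortest possible length, so every move has to be on a shortest route through the required cells.
Route from F: left to D, down to K, right to L, down to Q, left to P — 5 moves in all.
Check: all required cells visited; 5 ≤ 5 moves.

F - D - K - L - Q - P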